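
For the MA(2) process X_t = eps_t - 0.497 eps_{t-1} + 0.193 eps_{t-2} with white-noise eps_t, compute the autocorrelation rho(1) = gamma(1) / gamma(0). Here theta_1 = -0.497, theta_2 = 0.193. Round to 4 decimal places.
\rho(1) = -0.4617

For an MA(q) process with theta_0 = 1, the autocovariance is
  gamma(k) = sigma^2 * sum_{i=0..q-k} theta_i * theta_{i+k},
and rho(k) = gamma(k) / gamma(0). Sigma^2 cancels.
  numerator   = (1)*(-0.497) + (-0.497)*(0.193) = -0.592921.
  denominator = (1)^2 + (-0.497)^2 + (0.193)^2 = 1.284258.
  rho(1) = -0.592921 / 1.284258 = -0.4617.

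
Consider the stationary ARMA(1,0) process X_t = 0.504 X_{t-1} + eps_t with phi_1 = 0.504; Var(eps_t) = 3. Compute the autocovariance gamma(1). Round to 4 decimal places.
\gamma(1) = 2.0269

Multiply the model equation by X_{t-k} and take expectations. With theta_0 = psi_0 = 1 and psi_j the MA(infinity) weights, this gives
  gamma(k) - sum_i phi_i gamma(k-i) = c_k,
  c_k = sigma^2 * sum_{j=k..q} theta_j psi_{j-k}   (c_k = 0 for k > q),
using gamma(-m) = gamma(m).
Pure AR (q = 0): c_0 = sigma^2 = 3, c_k = 0 for k >= 1.
Equations for k = 0 and k = 1 (AR order 1):
  gamma(0) = phi_1 gamma(1) + c_0
  gamma(1) = phi_1 gamma(0) + c_1
Substituting the second into the first: gamma(0) (1 - phi_1^2) = c_0 + phi_1 c_1, so
  gamma(0) = c_0 / (1 - phi_1^2) = 3 / (1 - (0.504)^2) = 3 / 0.745984 = 4.021534.
  gamma(1) = phi_1 gamma(0) = (0.504)(4.021534) = 2.026853.
Therefore gamma(1) = 2.0269 (to 4 decimal places).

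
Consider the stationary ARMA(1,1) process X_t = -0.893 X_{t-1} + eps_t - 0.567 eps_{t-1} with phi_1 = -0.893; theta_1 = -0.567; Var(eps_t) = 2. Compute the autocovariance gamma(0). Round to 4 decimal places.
\gamma(0) = 23.0475

Multiply the model equation by X_{t-k} and take expectations. With theta_0 = psi_0 = 1 and psi_j the MA(infinity) weights, this gives
  gamma(k) - sum_i phi_i gamma(k-i) = c_k,
  c_k = sigma^2 * sum_{j=k..q} theta_j psi_{j-k}   (c_k = 0 for k > q),
using gamma(-m) = gamma(m).
psi-weights needed (psi_j = theta_j + sum_i phi_i psi_{j-i}):
  psi_1 = theta_1 + phi_1 = -0.567 + (-0.893) = -1.46
Right-hand sides:
  c_0 = sigma^2 (1 + theta_1 psi_1) = 2 * (1 + (-0.567)(-1.46)) = 2 * 1.82782 = 3.65564
  c_1 = sigma^2 theta_1 = 2 * (-0.567) = -1.134
  c_2 = 0
Equations for k = 0 and k = 1 (AR order 1):
  gamma(0) = phi_1 gamma(1) + c_0
  gamma(1) = phi_1 gamma(0) + c_1
Substituting the second into the first: gamma(0) (1 - phi_1^2) = c_0 + phi_1 c_1, so
  gamma(0) = (c_0 + phi_1 c_1) / (1 - phi_1^2) = (3.65564 + (-0.893)(-1.134)) / (1 - (-0.893)^2) = 4.668302 / 0.202551 = 23.047539.
Therefore gamma(0) = 23.0475 (to 4 decimal places).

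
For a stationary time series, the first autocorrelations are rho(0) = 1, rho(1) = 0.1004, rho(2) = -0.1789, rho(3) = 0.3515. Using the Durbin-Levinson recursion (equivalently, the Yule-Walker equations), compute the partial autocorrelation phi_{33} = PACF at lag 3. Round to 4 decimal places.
\phi_{33} = 0.4110

The PACF at lag k is phi_{kk}, the last component of the solution
to the Yule-Walker system G_k phi = r_k where
  (G_k)_{ij} = rho(|i - j|), (r_k)_i = rho(i), i,j = 1..k.
Equivalently, Durbin-Levinson gives phi_{kk} iteratively:
  phi_{11} = rho(1)
  phi_{kk} = [rho(k) - sum_{j=1..k-1} phi_{k-1,j} rho(k-j)]
            / [1 - sum_{j=1..k-1} phi_{k-1,j} rho(j)],
  phi_{k,j} = phi_{k-1,j} - phi_{kk} phi_{k-1,k-j},  j = 1..k-1.
Step k = 1:
  phi_11 = rho(1) = 0.1004.
Step k = 2:
  phi_22 = [rho(2) - phi_11 rho(1)] / [1 - phi_11 rho(1)] = [-0.1789 - (0.1004)(0.1004)] / [1 - (0.1004)(0.1004)]
         = -0.18898016 / 0.98991984 = -0.190905.
  Update: phi_21 = phi_11 - phi_22 phi_11 = 0.1004 - (-0.190905)(0.1004) = 0.119567.
Step k = 3:
  phi_33 = [rho(3) - phi_21 rho(2) - phi_22 rho(1)] / [1 - phi_21 rho(1) - phi_22 rho(2)]
    numerator   = 0.3515 - (0.119567)(-0.1789) - (-0.190905)(0.1004) = 0.39205732
    denominator = 1 - (0.119567)(0.1004) - (-0.190905)(-0.1789) = 0.95384268
  phi_33 = 0.39205732 / 0.95384268 = 0.411.
Therefore phi_{33} = 0.4110.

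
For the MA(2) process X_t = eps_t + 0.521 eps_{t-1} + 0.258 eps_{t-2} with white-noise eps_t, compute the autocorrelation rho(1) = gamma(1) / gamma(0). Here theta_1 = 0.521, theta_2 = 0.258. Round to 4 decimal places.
\rho(1) = 0.4898

For an MA(q) process with theta_0 = 1, the autocovariance is
  gamma(k) = sigma^2 * sum_{i=0..q-k} theta_i * theta_{i+k},
and rho(k) = gamma(k) / gamma(0). Sigma^2 cancels.
  numerator   = (1)*(0.521) + (0.521)*(0.258) = 0.655418.
  denominator = (1)^2 + (0.521)^2 + (0.258)^2 = 1.338005.
  rho(1) = 0.655418 / 1.338005 = 0.4898.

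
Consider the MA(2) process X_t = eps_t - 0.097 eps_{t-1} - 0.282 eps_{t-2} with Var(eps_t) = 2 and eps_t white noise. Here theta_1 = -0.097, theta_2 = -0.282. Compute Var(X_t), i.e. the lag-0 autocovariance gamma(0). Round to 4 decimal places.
\gamma(0) = 2.1779

For an MA(q) process X_t = eps_t + sum_i theta_i eps_{t-i} with
Var(eps_t) = sigma^2, the variance is
  gamma(0) = sigma^2 * (1 + sum_i theta_i^2).
  sum_i theta_i^2 = (-0.097)^2 + (-0.282)^2 = 0.009409 + 0.079524 = 0.088933.
  gamma(0) = 2 * (1 + 0.088933) = 2 * 1.088933 = 2.177866, which rounds to 2.1779.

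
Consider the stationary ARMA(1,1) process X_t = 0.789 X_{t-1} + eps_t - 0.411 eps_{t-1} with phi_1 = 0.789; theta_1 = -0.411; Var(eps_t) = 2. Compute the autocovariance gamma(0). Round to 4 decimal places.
\gamma(0) = 2.7570

Multiply the model equation by X_{t-k} and take expectations. With theta_0 = psi_0 = 1 and psi_j the MA(infinity) weights, this gives
  gamma(k) - sum_i phi_i gamma(k-i) = c_k,
  c_k = sigma^2 * sum_{j=k..q} theta_j psi_{j-k}   (c_k = 0 for k > q),
using gamma(-m) = gamma(m).
psi-weights needed (psi_j = theta_j + sum_i phi_i psi_{j-i}):
  psi_1 = theta_1 + phi_1 = -0.411 + (0.789) = 0.378
Right-hand sides:
  c_0 = sigma^2 (1 + theta_1 psi_1) = 2 * (1 + (-0.411)(0.378)) = 2 * 0.844642 = 1.689284
  c_1 = sigma^2 theta_1 = 2 * (-0.411) = -0.822
  c_2 = 0
Equations for k = 0 and k = 1 (AR order 1):
  gamma(0) = phi_1 gamma(1) + c_0
  gamma(1) = phi_1 gamma(0) + c_1
Substituting the second into the first: gamma(0) (1 - phi_1^2) = c_0 + phi_1 c_1, so
  gamma(0) = (c_0 + phi_1 c_1) / (1 - phi_1^2) = (1.689284 + (0.789)(-0.822)) / (1 - (0.789)^2) = 1.040726 / 0.377479 = 2.757043.
Therefore gamma(0) = 2.7570 (to 4 decimal places).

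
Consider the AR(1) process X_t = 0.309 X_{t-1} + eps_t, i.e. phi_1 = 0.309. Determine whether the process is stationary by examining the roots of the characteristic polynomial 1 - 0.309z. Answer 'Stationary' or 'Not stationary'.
\text{Stationary}

The AR(p) characteristic polynomial is P(z) = 1 - 0.309z.
Stationarity requires all roots to lie outside the unit circle, i.e. |z| > 1 for every root.
This is linear in z: 1 + (-0.309) z = 0  =>  z = -1/(-0.309) = 3.236246,  |z| = 3.236246.
Moduli of all roots: 3.2362.
All moduli strictly greater than 1? Yes.
Verdict: Stationary.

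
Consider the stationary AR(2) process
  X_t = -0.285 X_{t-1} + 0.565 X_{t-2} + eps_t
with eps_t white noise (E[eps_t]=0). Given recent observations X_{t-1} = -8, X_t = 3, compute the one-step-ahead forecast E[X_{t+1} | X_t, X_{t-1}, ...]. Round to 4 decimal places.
E[X_{t+1} \mid \mathcal F_t] = -5.3750

For an AR(p) model X_t = c + sum_i phi_i X_{t-i} + eps_t, the
one-step-ahead conditional mean is
  E[X_{t+1} | X_t, ...] = c + sum_i phi_i X_{t+1-i}.
Substitute known values:
  E[X_{t+1} | ...] = (-0.285) * (3) + (0.565) * (-8)
                   = -5.3750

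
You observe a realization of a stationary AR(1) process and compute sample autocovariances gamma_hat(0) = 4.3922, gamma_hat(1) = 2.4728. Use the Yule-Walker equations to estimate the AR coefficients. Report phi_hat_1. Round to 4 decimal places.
\hat\phi_{1} = 0.5630

The Yule-Walker equations for an AR(p) process read, in matrix form,
  Gamma_p phi = r_p,   with   (Gamma_p)_{ij} = gamma(|i - j|),
                       (r_p)_i = gamma(i),   i,j = 1..p.
Substitute the sample gammas (Toeplitz matrix and right-hand side of size 1):
  Gamma_p = [[4.3922]]
  r_p     = [2.4728]
With p = 1 this is the single equation gamma(0) phi_1 = gamma(1):
  phi_hat_1 = gamma(1) / gamma(0) = 2.4728 / 4.3922 = 0.5630.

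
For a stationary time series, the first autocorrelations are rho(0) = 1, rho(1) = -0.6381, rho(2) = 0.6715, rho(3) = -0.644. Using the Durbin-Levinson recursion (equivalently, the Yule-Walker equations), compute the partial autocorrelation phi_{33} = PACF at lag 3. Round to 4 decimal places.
\phi_{33} = -0.2570

The PACF at lag k is phi_{kk}, the last component of the solution
to the Yule-Walker system G_k phi = r_k where
  (G_k)_{ij} = rho(|i - j|), (r_k)_i = rho(i), i,j = 1..k.
Equivalently, Durbin-Levinson gives phi_{kk} iteratively:
  phi_{11} = rho(1)
  phi_{kk} = [rho(k) - sum_{j=1..k-1} phi_{k-1,j} rho(k-j)]
            / [1 - sum_{j=1..k-1} phi_{k-1,j} rho(j)],
  phi_{k,j} = phi_{k-1,j} - phi_{kk} phi_{k-1,k-j},  j = 1..k-1.
Step k = 1:
  phi_11 = rho(1) = -0.6381.
Step k = 2:
  phi_22 = [rho(2) - phi_11 rho(1)] / [1 - phi_11 rho(1)] = [0.6715 - (-0.6381)(-0.6381)] / [1 - (-0.6381)(-0.6381)]
         = 0.26432839 / 0.59282839 = 0.445877.
  Update: phi_21 = phi_11 - phi_22 phi_11 = -0.6381 - (0.445877)(-0.6381) = -0.353586.
Step k = 3:
  phi_33 = [rho(3) - phi_21 rho(2) - phi_22 rho(1)] / [1 - phi_21 rho(1) - phi_22 rho(2)]
    numerator   = -0.644 - (-0.353586)(0.6715) - (0.445877)(-0.6381) = -0.12205302
    denominator = 1 - (-0.353586)(-0.6381) - (0.445877)(0.6715) = 0.47497051
  phi_33 = -0.12205302 / 0.47497051 = -0.257.
Therefore phi_{33} = -0.2570.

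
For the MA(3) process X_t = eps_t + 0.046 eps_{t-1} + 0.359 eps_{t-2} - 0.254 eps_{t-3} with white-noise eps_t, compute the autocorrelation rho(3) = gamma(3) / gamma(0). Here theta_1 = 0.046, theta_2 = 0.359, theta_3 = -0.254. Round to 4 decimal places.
\rho(3) = -0.2125

For an MA(q) process with theta_0 = 1, the autocovariance is
  gamma(k) = sigma^2 * sum_{i=0..q-k} theta_i * theta_{i+k},
and rho(k) = gamma(k) / gamma(0). Sigma^2 cancels.
  numerator   = (1)*(-0.254) = -0.254.
  denominator = (1)^2 + (0.046)^2 + (0.359)^2 + (-0.254)^2 = 1.195513.
  rho(3) = -0.254 / 1.195513 = -0.2125.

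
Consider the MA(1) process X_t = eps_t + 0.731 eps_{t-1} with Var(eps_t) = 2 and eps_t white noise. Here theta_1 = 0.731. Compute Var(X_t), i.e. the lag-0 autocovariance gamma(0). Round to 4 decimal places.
\gamma(0) = 3.0687

For an MA(q) process X_t = eps_t + sum_i theta_i eps_{t-i} with
Var(eps_t) = sigma^2, the variance is
  gamma(0) = sigma^2 * (1 + sum_i theta_i^2).
  sum_i theta_i^2 = (0.731)^2 = 0.534361.
  gamma(0) = 2 * (1 + 0.534361) = 2 * 1.534361 = 3.068722, which rounds to 3.0687.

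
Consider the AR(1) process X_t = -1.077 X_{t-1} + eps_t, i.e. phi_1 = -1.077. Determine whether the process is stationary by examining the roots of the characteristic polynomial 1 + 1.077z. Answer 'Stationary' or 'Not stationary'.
\text{Not stationary}

The AR(p) characteristic polynomial is P(z) = 1 + 1.077z.
Stationarity requires all roots to lie outside the unit circle, i.e. |z| > 1 for every root.
This is linear in z: 1 + (1.077) z = 0  =>  z = -1/(1.077) = -0.928505,  |z| = 0.928505.
Moduli of all roots: 0.9285.
All moduli strictly greater than 1? No.
Verdict: Not stationary.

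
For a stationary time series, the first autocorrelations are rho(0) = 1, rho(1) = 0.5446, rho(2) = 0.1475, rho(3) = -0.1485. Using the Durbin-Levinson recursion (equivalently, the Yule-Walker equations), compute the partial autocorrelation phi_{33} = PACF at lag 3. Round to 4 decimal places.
\phi_{33} = -0.1941

The PACF at lag k is phi_{kk}, the last component of the solution
to the Yule-Walker system G_k phi = r_k where
  (G_k)_{ij} = rho(|i - j|), (r_k)_i = rho(i), i,j = 1..k.
Equivalently, Durbin-Levinson gives phi_{kk} iteratively:
  phi_{11} = rho(1)
  phi_{kk} = [rho(k) - sum_{j=1..k-1} phi_{k-1,j} rho(k-j)]
            / [1 - sum_{j=1..k-1} phi_{k-1,j} rho(j)],
  phi_{k,j} = phi_{k-1,j} - phi_{kk} phi_{k-1,k-j},  j = 1..k-1.
Step k = 1:
  phi_11 = rho(1) = 0.5446.
Step k = 2:
  phi_22 = [rho(2) - phi_11 rho(1)] / [1 - phi_11 rho(1)] = [0.1475 - (0.5446)(0.5446)] / [1 - (0.5446)(0.5446)]
         = -0.14908916 / 0.70341084 = -0.211952.
  Update: phi_21 = phi_11 - phi_22 phi_11 = 0.5446 - (-0.211952)(0.5446) = 0.660029.
Step k = 3:
  phi_33 = [rho(3) - phi_21 rho(2) - phi_22 rho(1)] / [1 - phi_21 rho(1) - phi_22 rho(2)]
    numerator   = -0.1485 - (0.660029)(0.1475) - (-0.211952)(0.5446) = -0.13042534
    denominator = 1 - (0.660029)(0.5446) - (-0.211952)(0.1475) = 0.67181113
  phi_33 = -0.13042534 / 0.67181113 = -0.1941.
Therefore phi_{33} = -0.1941.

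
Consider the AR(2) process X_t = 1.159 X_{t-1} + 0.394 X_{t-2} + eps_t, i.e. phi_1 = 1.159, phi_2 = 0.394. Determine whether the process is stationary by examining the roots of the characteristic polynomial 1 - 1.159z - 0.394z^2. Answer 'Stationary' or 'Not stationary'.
\text{Not stationary}

The AR(p) characteristic polynomial is P(z) = 1 - 1.159z - 0.394z^2.
Stationarity requires all roots to lie outside the unit circle, i.e. |z| > 1 for every root.
Set 1 + (-1.159) z + (-0.394) z^2 = 0, i.e. a z^2 + b z + c = 0 with a = -0.394, b = -1.159, c = 1.
Discriminant D = b^2 - 4ac = (-1.159)^2 - 4*(-0.394)*1 = 1.343281 - (-1.576) = 2.919281.
D >= 0, so the roots are real: z = (-b +/- sqrt(D)) / (2a) = (1.159 +/- 1.70859) / (-0.788).
  z_1 = (1.159 + 1.70859) / (-0.788) = -3.6391,   |z_1| = 3.6391.
  z_2 = (1.159 - 1.70859) / (-0.788) = 0.6974,   |z_2| = 0.6974.
Moduli of all roots: 3.6391, 0.6974.
All moduli strictly greater than 1? No.
Verdict: Not stationary.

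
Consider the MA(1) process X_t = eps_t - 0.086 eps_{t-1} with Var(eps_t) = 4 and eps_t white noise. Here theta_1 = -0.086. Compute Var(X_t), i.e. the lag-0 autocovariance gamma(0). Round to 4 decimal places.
\gamma(0) = 4.0296

For an MA(q) process X_t = eps_t + sum_i theta_i eps_{t-i} with
Var(eps_t) = sigma^2, the variance is
  gamma(0) = sigma^2 * (1 + sum_i theta_i^2).
  sum_i theta_i^2 = (-0.086)^2 = 0.007396.
  gamma(0) = 4 * (1 + 0.007396) = 4 * 1.007396 = 4.029584, which rounds to 4.0296.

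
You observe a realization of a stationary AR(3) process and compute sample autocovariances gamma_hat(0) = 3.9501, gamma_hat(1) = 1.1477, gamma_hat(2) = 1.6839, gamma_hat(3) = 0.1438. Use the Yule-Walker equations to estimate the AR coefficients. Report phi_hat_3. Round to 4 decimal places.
\hat\phi_{3} = -0.1900

The Yule-Walker equations for an AR(p) process read, in matrix form,
  Gamma_p phi = r_p,   with   (Gamma_p)_{ij} = gamma(|i - j|),
                       (r_p)_i = gamma(i),   i,j = 1..p.
Substitute the sample gammas (Toeplitz matrix and right-hand side of size 3):
  Gamma_p = [[3.9501, 1.1477, 1.6839], [1.1477, 3.9501, 1.1477], [1.6839, 1.1477, 3.9501]]
  r_p     = [1.1477, 1.6839, 0.1438]
Written out (R1..R3):
  (R1) 3.9501 phi_1 + 1.1477 phi_2 + 1.6839 phi_3 = 1.1477
  (R2) 1.1477 phi_1 + 3.9501 phi_2 + 1.1477 phi_3 = 1.6839
  (R3) 1.6839 phi_1 + 1.1477 phi_2 + 3.9501 phi_3 = 0.1438
Gaussian elimination:
  R2 <- R2 - (1.1477/3.9501) R1 = R2 - (0.29055) R1:  3.616636 phi_2 + 0.658444 phi_3 = 1.350436
  R3 <- R3 - (1.6839/3.9501) R1 = R3 - (0.426293) R1:  0.658444 phi_2 + 3.232265 phi_3 = -0.345456
  R3 <- R3 - (0.658444/3.616636) R2 = R3 - (0.18206) R2:  3.112389 phi_3 = -0.591316
Back-substitution:
  phi_hat_3 = -0.591316 / 3.112389 = -0.189988
  phi_hat_2 = (1.350436 - (0.658444)(-0.189988)) / 3.616636 = 0.407985
  phi_hat_1 = (1.1477 - (1.1477)(0.407985) - (1.6839)(-0.189988)) / 3.9501 = 0.253
So phi_hat = [0.2530, 0.4080, -0.1900].
Therefore phi_hat_3 = -0.1900.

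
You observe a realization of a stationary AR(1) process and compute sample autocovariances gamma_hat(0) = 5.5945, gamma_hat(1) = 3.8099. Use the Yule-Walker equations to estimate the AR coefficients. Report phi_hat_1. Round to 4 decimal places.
\hat\phi_{1} = 0.6810

The Yule-Walker equations for an AR(p) process read, in matrix form,
  Gamma_p phi = r_p,   with   (Gamma_p)_{ij} = gamma(|i - j|),
                       (r_p)_i = gamma(i),   i,j = 1..p.
Substitute the sample gammas (Toeplitz matrix and right-hand side of size 1):
  Gamma_p = [[5.5945]]
  r_p     = [3.8099]
With p = 1 this is the single equation gamma(0) phi_1 = gamma(1):
  phi_hat_1 = gamma(1) / gamma(0) = 3.8099 / 5.5945 = 0.6810.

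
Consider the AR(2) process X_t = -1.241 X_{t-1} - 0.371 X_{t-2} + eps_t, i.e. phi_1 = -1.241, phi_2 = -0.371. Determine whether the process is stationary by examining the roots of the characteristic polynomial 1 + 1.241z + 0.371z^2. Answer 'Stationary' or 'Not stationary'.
\text{Stationary}

The AR(p) characteristic polynomial is P(z) = 1 + 1.241z + 0.371z^2.
Stationarity requires all roots to lie outside the unit circle, i.e. |z| > 1 for every root.
Set 1 + (1.241) z + (0.371) z^2 = 0, i.e. a z^2 + b z + c = 0 with a = 0.371, b = 1.241, c = 1.
Discriminant D = b^2 - 4ac = (1.241)^2 - 4*(0.371)*1 = 1.540081 - (1.484) = 0.056081.
D >= 0, so the roots are real: z = (-b +/- sqrt(D)) / (2a) = (-1.241 +/- 0.236814) / (0.742).
  z_1 = (-1.241 + 0.236814) / (0.742) = -1.3534,   |z_1| = 1.3534.
  z_2 = (-1.241 - 0.236814) / (0.742) = -1.9917,   |z_2| = 1.9917.
Moduli of all roots: 1.3534, 1.9917.
All moduli strictly greater than 1? Yes.
Verdict: Stationary.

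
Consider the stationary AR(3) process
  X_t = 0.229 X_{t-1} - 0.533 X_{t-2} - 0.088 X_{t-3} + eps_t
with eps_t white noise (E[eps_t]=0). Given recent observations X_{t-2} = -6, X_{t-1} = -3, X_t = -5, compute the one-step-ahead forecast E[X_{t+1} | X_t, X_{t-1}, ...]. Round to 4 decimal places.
E[X_{t+1} \mid \mathcal F_t] = 0.9820

For an AR(p) model X_t = c + sum_i phi_i X_{t-i} + eps_t, the
one-step-ahead conditional mean is
  E[X_{t+1} | X_t, ...] = c + sum_i phi_i X_{t+1-i}.
Substitute known values:
  E[X_{t+1} | ...] = (0.229) * (-5) + (-0.533) * (-3) + (-0.088) * (-6)
                   = 0.9820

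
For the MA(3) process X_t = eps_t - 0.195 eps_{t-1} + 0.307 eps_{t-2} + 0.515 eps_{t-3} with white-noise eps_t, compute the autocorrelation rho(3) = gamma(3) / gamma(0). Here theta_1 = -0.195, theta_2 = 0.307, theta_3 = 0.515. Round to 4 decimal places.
\rho(3) = 0.3685

For an MA(q) process with theta_0 = 1, the autocovariance is
  gamma(k) = sigma^2 * sum_{i=0..q-k} theta_i * theta_{i+k},
and rho(k) = gamma(k) / gamma(0). Sigma^2 cancels.
  numerator   = (1)*(0.515) = 0.515.
  denominator = (1)^2 + (-0.195)^2 + (0.307)^2 + (0.515)^2 = 1.397499.
  rho(3) = 0.515 / 1.397499 = 0.3685.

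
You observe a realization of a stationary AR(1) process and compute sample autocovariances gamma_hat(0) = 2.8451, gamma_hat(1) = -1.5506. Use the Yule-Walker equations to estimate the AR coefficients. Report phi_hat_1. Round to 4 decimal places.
\hat\phi_{1} = -0.5450

The Yule-Walker equations for an AR(p) process read, in matrix form,
  Gamma_p phi = r_p,   with   (Gamma_p)_{ij} = gamma(|i - j|),
                       (r_p)_i = gamma(i),   i,j = 1..p.
Substitute the sample gammas (Toeplitz matrix and right-hand side of size 1):
  Gamma_p = [[2.8451]]
  r_p     = [-1.5506]
With p = 1 this is the single equation gamma(0) phi_1 = gamma(1):
  phi_hat_1 = gamma(1) / gamma(0) = -1.5506 / 2.8451 = -0.5450.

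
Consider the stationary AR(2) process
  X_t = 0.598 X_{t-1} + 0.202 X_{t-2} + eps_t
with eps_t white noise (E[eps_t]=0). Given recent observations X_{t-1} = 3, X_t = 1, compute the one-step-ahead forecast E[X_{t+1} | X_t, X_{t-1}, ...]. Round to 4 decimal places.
E[X_{t+1} \mid \mathcal F_t] = 1.2040

For an AR(p) model X_t = c + sum_i phi_i X_{t-i} + eps_t, the
one-step-ahead conditional mean is
  E[X_{t+1} | X_t, ...] = c + sum_i phi_i X_{t+1-i}.
Substitute known values:
  E[X_{t+1} | ...] = (0.598) * (1) + (0.202) * (3)
                   = 1.2040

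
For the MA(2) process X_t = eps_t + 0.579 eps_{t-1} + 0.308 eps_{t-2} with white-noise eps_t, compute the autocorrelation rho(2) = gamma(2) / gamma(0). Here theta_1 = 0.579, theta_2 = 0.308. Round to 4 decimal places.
\rho(2) = 0.2154

For an MA(q) process with theta_0 = 1, the autocovariance is
  gamma(k) = sigma^2 * sum_{i=0..q-k} theta_i * theta_{i+k},
and rho(k) = gamma(k) / gamma(0). Sigma^2 cancels.
  numerator   = (1)*(0.308) = 0.308.
  denominator = (1)^2 + (0.579)^2 + (0.308)^2 = 1.430105.
  rho(2) = 0.308 / 1.430105 = 0.2154.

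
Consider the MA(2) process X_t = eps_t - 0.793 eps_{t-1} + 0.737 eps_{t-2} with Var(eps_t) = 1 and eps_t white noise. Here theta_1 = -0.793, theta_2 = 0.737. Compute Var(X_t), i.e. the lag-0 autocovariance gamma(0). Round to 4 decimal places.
\gamma(0) = 2.1720

For an MA(q) process X_t = eps_t + sum_i theta_i eps_{t-i} with
Var(eps_t) = sigma^2, the variance is
  gamma(0) = sigma^2 * (1 + sum_i theta_i^2).
  sum_i theta_i^2 = (-0.793)^2 + (0.737)^2 = 0.628849 + 0.543169 = 1.172018.
  gamma(0) = 1 * (1 + 1.172018) = 1 * 2.172018 = 2.172018, which rounds to 2.1720.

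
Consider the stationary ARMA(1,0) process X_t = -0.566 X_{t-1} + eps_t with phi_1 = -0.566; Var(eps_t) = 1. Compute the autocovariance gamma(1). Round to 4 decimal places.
\gamma(1) = -0.8328

Multiply the model equation by X_{t-k} and take expectations. With theta_0 = psi_0 = 1 and psi_j the MA(infinity) weights, this gives
  gamma(k) - sum_i phi_i gamma(k-i) = c_k,
  c_k = sigma^2 * sum_{j=k..q} theta_j psi_{j-k}   (c_k = 0 for k > q),
using gamma(-m) = gamma(m).
Pure AR (q = 0): c_0 = sigma^2 = 1, c_k = 0 for k >= 1.
Equations for k = 0 and k = 1 (AR order 1):
  gamma(0) = phi_1 gamma(1) + c_0
  gamma(1) = phi_1 gamma(0) + c_1
Substituting the second into the first: gamma(0) (1 - phi_1^2) = c_0 + phi_1 c_1, so
  gamma(0) = c_0 / (1 - phi_1^2) = 1 / (1 - (-0.566)^2) = 1 / 0.679644 = 1.471359.
  gamma(1) = phi_1 gamma(0) = (-0.566)(1.471359) = -0.832789.
Therefore gamma(1) = -0.8328 (to 4 decimal places).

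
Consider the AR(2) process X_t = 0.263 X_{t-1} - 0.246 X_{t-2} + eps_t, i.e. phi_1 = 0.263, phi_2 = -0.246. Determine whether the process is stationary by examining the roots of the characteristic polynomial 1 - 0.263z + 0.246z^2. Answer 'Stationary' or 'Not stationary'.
\text{Stationary}

The AR(p) characteristic polynomial is P(z) = 1 - 0.263z + 0.246z^2.
Stationarity requires all roots to lie outside the unit circle, i.e. |z| > 1 for every root.
Set 1 + (-0.263) z + (0.246) z^2 = 0, i.e. a z^2 + b z + c = 0 with a = 0.246, b = -0.263, c = 1.
Discriminant D = b^2 - 4ac = (-0.263)^2 - 4*(0.246)*1 = 0.069169 - (0.984) = -0.914831.
D < 0, so the roots are the complex-conjugate pair z = (-b +/- i sqrt(-D)) / (2a) = 0.5346 +/- 1.944i.
For a conjugate pair |z|^2 = z * conj(z) = (product of roots) = c/a = 1/(0.246) = 4.065041, so |z| = sqrt(4.065041) = 2.0162 for both roots.
Moduli of all roots: 2.0162, 2.0162.
All moduli strictly greater than 1? Yes.
Verdict: Stationary.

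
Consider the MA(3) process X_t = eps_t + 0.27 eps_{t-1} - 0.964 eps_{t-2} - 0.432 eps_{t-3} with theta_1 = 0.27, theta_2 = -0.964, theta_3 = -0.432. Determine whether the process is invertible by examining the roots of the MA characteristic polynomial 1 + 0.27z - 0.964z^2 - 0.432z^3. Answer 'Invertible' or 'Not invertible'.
\text{Not invertible}

The MA(q) characteristic polynomial is P(z) = 1 + 0.27z - 0.964z^2 - 0.432z^3.
Invertibility requires all roots to lie outside the unit circle, i.e. |z| > 1 for every root.
Degree 3: look for a simple real root z0 first, then factor out (1 - z/z0) and solve the remaining quadratic.
Testing z0 = -1.25: P(-1.25) = 1 + (0.27)(-1.25) + (-0.964)(-1.25)^2 + (-0.432)(-1.25)^3
  = 1 + (-0.3375) + (-1.50625) + (0.84375) = 0.  So z_0 = -1.25 is a root, |z_0| = 1.25.
Divide out the factor (1 + 0.8 z) = (1 - z/z0) (since 1/z0 = -0.8):
  P(z) = (1 + 0.8 z)(1 + (-0.53) z + (-0.54) z^2)
  [check: z-coef -0.53 - (-0.8) = 0.27; z^2-coef -0.54 - (-0.8)(-0.53) = -0.964; z^3-coef -(-0.8)(-0.54) = -0.432.]
Remaining roots from the quadratic factor 1 + (-0.53) z + (-0.54) z^2:
  Set 1 + (-0.53) z + (-0.54) z^2 = 0, i.e. a z^2 + b z + c = 0 with a = -0.54, b = -0.53, c = 1.
  Discriminant D = b^2 - 4ac = (-0.53)^2 - 4*(-0.54)*1 = 0.2809 - (-2.16) = 2.4409.
  D >= 0, so the roots are real: z = (-b +/- sqrt(D)) / (2a) = (0.53 +/- 1.562338) / (-1.08).
    z_1 = (0.53 + 1.562338) / (-1.08) = -1.9373,   |z_1| = 1.9373.
    z_2 = (0.53 - 1.562338) / (-1.08) = 0.9559,   |z_2| = 0.9559.
Moduli of all roots: 1.2500, 1.9373, 0.9559.
All moduli strictly greater than 1? No.
Verdict: Not invertible.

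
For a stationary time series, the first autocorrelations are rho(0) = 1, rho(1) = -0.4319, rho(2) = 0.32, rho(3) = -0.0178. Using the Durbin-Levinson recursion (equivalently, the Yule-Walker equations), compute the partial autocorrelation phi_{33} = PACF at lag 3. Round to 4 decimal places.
\phi_{33} = 0.2130

The PACF at lag k is phi_{kk}, the last component of the solution
to the Yule-Walker system G_k phi = r_k where
  (G_k)_{ij} = rho(|i - j|), (r_k)_i = rho(i), i,j = 1..k.
Equivalently, Durbin-Levinson gives phi_{kk} iteratively:
  phi_{11} = rho(1)
  phi_{kk} = [rho(k) - sum_{j=1..k-1} phi_{k-1,j} rho(k-j)]
            / [1 - sum_{j=1..k-1} phi_{k-1,j} rho(j)],
  phi_{k,j} = phi_{k-1,j} - phi_{kk} phi_{k-1,k-j},  j = 1..k-1.
Step k = 1:
  phi_11 = rho(1) = -0.4319.
Step k = 2:
  phi_22 = [rho(2) - phi_11 rho(1)] / [1 - phi_11 rho(1)] = [0.32 - (-0.4319)(-0.4319)] / [1 - (-0.4319)(-0.4319)]
         = 0.13346239 / 0.81346239 = 0.164067.
  Update: phi_21 = phi_11 - phi_22 phi_11 = -0.4319 - (0.164067)(-0.4319) = -0.361039.
Step k = 3:
  phi_33 = [rho(3) - phi_21 rho(2) - phi_22 rho(1)] / [1 - phi_21 rho(1) - phi_22 rho(2)]
    numerator   = -0.0178 - (-0.361039)(0.32) - (0.164067)(-0.4319) = 0.16859319
    denominator = 1 - (-0.361039)(-0.4319) - (0.164067)(0.32) = 0.79156561
  phi_33 = 0.16859319 / 0.79156561 = 0.213.
Therefore phi_{33} = 0.2130.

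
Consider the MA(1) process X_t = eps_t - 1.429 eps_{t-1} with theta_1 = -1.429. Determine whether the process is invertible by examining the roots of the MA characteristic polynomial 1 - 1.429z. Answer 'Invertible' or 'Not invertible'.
\text{Not invertible}

The MA(q) characteristic polynomial is P(z) = 1 - 1.429z.
Invertibility requires all roots to lie outside the unit circle, i.e. |z| > 1 for every root.
This is linear in z: 1 + (-1.429) z = 0  =>  z = -1/(-1.429) = 0.69979,  |z| = 0.69979.
Moduli of all roots: 0.6998.
All moduli strictly greater than 1? No.
Verdict: Not invertible.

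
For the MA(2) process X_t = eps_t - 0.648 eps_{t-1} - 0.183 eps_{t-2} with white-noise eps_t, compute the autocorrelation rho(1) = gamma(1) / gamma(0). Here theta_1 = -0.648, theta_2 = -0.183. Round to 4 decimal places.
\rho(1) = -0.3643

For an MA(q) process with theta_0 = 1, the autocovariance is
  gamma(k) = sigma^2 * sum_{i=0..q-k} theta_i * theta_{i+k},
and rho(k) = gamma(k) / gamma(0). Sigma^2 cancels.
  numerator   = (1)*(-0.648) + (-0.648)*(-0.183) = -0.529416.
  denominator = (1)^2 + (-0.648)^2 + (-0.183)^2 = 1.453393.
  rho(1) = -0.529416 / 1.453393 = -0.3643.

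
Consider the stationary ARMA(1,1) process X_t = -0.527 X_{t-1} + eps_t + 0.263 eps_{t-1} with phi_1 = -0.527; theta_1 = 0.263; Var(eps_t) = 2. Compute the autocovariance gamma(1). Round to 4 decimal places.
\gamma(1) = -0.6297

Multiply the model equation by X_{t-k} and take expectations. With theta_0 = psi_0 = 1 and psi_j the MA(infinity) weights, this gives
  gamma(k) - sum_i phi_i gamma(k-i) = c_k,
  c_k = sigma^2 * sum_{j=k..q} theta_j psi_{j-k}   (c_k = 0 for k > q),
using gamma(-m) = gamma(m).
psi-weights needed (psi_j = theta_j + sum_i phi_i psi_{j-i}):
  psi_1 = theta_1 + phi_1 = 0.263 + (-0.527) = -0.264
Right-hand sides:
  c_0 = sigma^2 (1 + theta_1 psi_1) = 2 * (1 + (0.263)(-0.264)) = 2 * 0.930568 = 1.861136
  c_1 = sigma^2 theta_1 = 2 * (0.263) = 0.526
  c_2 = 0
Equations for k = 0 and k = 1 (AR order 1):
  gamma(0) = phi_1 gamma(1) + c_0
  gamma(1) = phi_1 gamma(0) + c_1
Substituting the second into the first: gamma(0) (1 - phi_1^2) = c_0 + phi_1 c_1, so
  gamma(0) = (c_0 + phi_1 c_1) / (1 - phi_1^2) = (1.861136 + (-0.527)(0.526)) / (1 - (-0.527)^2) = 1.583934 / 0.722271 = 2.192991.
  gamma(1) = phi_1 gamma(0) + c_1 = (-0.527)(2.192991) + (0.526) = -0.629706.
Therefore gamma(1) = -0.6297 (to 4 decimal places).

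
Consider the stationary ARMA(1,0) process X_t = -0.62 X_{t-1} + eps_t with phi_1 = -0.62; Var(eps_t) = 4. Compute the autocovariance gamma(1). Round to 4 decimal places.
\gamma(1) = -4.0286

Multiply the model equation by X_{t-k} and take expectations. With theta_0 = psi_0 = 1 and psi_j the MA(infinity) weights, this gives
  gamma(k) - sum_i phi_i gamma(k-i) = c_k,
  c_k = sigma^2 * sum_{j=k..q} theta_j psi_{j-k}   (c_k = 0 for k > q),
using gamma(-m) = gamma(m).
Pure AR (q = 0): c_0 = sigma^2 = 4, c_k = 0 for k >= 1.
Equations for k = 0 and k = 1 (AR order 1):
  gamma(0) = phi_1 gamma(1) + c_0
  gamma(1) = phi_1 gamma(0) + c_1
Substituting the second into the first: gamma(0) (1 - phi_1^2) = c_0 + phi_1 c_1, so
  gamma(0) = c_0 / (1 - phi_1^2) = 4 / (1 - (-0.62)^2) = 4 / 0.6156 = 6.497726.
  gamma(1) = phi_1 gamma(0) = (-0.62)(6.497726) = -4.02859.
Therefore gamma(1) = -4.0286 (to 4 decimal places).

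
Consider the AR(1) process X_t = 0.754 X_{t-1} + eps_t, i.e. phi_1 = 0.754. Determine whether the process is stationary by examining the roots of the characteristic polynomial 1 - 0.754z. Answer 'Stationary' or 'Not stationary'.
\text{Stationary}

The AR(p) characteristic polynomial is P(z) = 1 - 0.754z.
Stationarity requires all roots to lie outside the unit circle, i.e. |z| > 1 for every root.
This is linear in z: 1 + (-0.754) z = 0  =>  z = -1/(-0.754) = 1.32626,  |z| = 1.32626.
Moduli of all roots: 1.3263.
All moduli strictly greater than 1? Yes.
Verdict: Stationary.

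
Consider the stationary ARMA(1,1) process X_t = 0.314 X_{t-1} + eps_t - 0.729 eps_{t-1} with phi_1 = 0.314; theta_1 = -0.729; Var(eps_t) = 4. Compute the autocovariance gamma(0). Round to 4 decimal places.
\gamma(0) = 4.7643

Multiply the model equation by X_{t-k} and take expectations. With theta_0 = psi_0 = 1 and psi_j the MA(infinity) weights, this gives
  gamma(k) - sum_i phi_i gamma(k-i) = c_k,
  c_k = sigma^2 * sum_{j=k..q} theta_j psi_{j-k}   (c_k = 0 for k > q),
using gamma(-m) = gamma(m).
psi-weights needed (psi_j = theta_j + sum_i phi_i psi_{j-i}):
  psi_1 = theta_1 + phi_1 = -0.729 + (0.314) = -0.415
Right-hand sides:
  c_0 = sigma^2 (1 + theta_1 psi_1) = 4 * (1 + (-0.729)(-0.415)) = 4 * 1.302535 = 5.21014
  c_1 = sigma^2 theta_1 = 4 * (-0.729) = -2.916
  c_2 = 0
Equations for k = 0 and k = 1 (AR order 1):
  gamma(0) = phi_1 gamma(1) + c_0
  gamma(1) = phi_1 gamma(0) + c_1
Substituting the second into the first: gamma(0) (1 - phi_1^2) = c_0 + phi_1 c_1, so
  gamma(0) = (c_0 + phi_1 c_1) / (1 - phi_1^2) = (5.21014 + (0.314)(-2.916)) / (1 - (0.314)^2) = 4.294516 / 0.901404 = 4.764252.
Therefore gamma(0) = 4.7643 (to 4 decimal places).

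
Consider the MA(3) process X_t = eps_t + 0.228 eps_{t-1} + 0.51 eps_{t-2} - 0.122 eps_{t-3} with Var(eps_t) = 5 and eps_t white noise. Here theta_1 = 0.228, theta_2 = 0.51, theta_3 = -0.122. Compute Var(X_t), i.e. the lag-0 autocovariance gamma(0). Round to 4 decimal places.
\gamma(0) = 6.6348

For an MA(q) process X_t = eps_t + sum_i theta_i eps_{t-i} with
Var(eps_t) = sigma^2, the variance is
  gamma(0) = sigma^2 * (1 + sum_i theta_i^2).
  sum_i theta_i^2 = (0.228)^2 + (0.51)^2 + (-0.122)^2 = 0.051984 + 0.2601 + 0.014884 = 0.326968.
  gamma(0) = 5 * (1 + 0.326968) = 5 * 1.326968 = 6.63484, which rounds to 6.6348.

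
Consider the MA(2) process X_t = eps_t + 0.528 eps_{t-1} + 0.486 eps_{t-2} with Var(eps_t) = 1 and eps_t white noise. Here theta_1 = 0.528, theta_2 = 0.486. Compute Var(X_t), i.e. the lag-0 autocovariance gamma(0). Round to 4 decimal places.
\gamma(0) = 1.5150

For an MA(q) process X_t = eps_t + sum_i theta_i eps_{t-i} with
Var(eps_t) = sigma^2, the variance is
  gamma(0) = sigma^2 * (1 + sum_i theta_i^2).
  sum_i theta_i^2 = (0.528)^2 + (0.486)^2 = 0.278784 + 0.236196 = 0.51498.
  gamma(0) = 1 * (1 + 0.51498) = 1 * 1.51498 = 1.51498, which rounds to 1.5150.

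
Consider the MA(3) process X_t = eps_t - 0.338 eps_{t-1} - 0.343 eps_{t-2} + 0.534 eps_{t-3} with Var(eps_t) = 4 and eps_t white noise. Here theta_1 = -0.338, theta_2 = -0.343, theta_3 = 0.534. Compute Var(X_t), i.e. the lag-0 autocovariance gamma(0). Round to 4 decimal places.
\gamma(0) = 6.0682

For an MA(q) process X_t = eps_t + sum_i theta_i eps_{t-i} with
Var(eps_t) = sigma^2, the variance is
  gamma(0) = sigma^2 * (1 + sum_i theta_i^2).
  sum_i theta_i^2 = (-0.338)^2 + (-0.343)^2 + (0.534)^2 = 0.114244 + 0.117649 + 0.285156 = 0.517049.
  gamma(0) = 4 * (1 + 0.517049) = 4 * 1.517049 = 6.068196, which rounds to 6.0682.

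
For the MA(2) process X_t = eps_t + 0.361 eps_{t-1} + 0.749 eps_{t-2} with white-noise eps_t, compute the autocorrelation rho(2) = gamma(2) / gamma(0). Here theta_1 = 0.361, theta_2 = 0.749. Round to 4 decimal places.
\rho(2) = 0.4428

For an MA(q) process with theta_0 = 1, the autocovariance is
  gamma(k) = sigma^2 * sum_{i=0..q-k} theta_i * theta_{i+k},
and rho(k) = gamma(k) / gamma(0). Sigma^2 cancels.
  numerator   = (1)*(0.749) = 0.749.
  denominator = (1)^2 + (0.361)^2 + (0.749)^2 = 1.691322.
  rho(2) = 0.749 / 1.691322 = 0.4428.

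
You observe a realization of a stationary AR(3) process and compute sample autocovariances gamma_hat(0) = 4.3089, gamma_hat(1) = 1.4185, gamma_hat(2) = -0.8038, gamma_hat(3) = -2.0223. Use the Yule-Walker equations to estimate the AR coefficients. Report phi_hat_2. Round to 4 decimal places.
\hat\phi_{2} = -0.1770

The Yule-Walker equations for an AR(p) process read, in matrix form,
  Gamma_p phi = r_p,   with   (Gamma_p)_{ij} = gamma(|i - j|),
                       (r_p)_i = gamma(i),   i,j = 1..p.
Substitute the sample gammas (Toeplitz matrix and right-hand side of size 3):
  Gamma_p = [[4.3089, 1.4185, -0.8038], [1.4185, 4.3089, 1.4185], [-0.8038, 1.4185, 4.3089]]
  r_p     = [1.4185, -0.8038, -2.0223]
Written out (R1..R3):
  (R1) 4.3089 phi_1 + 1.4185 phi_2 - 0.8038 phi_3 = 1.4185
  (R2) 1.4185 phi_1 + 4.3089 phi_2 + 1.4185 phi_3 = -0.8038
  (R3) -0.8038 phi_1 + 1.4185 phi_2 + 4.3089 phi_3 = -2.0223
Gaussian elimination:
  R2 <- R2 - (1.4185/4.3089) R1 = R2 - (0.329202) R1:  3.841926 phi_2 + 1.683113 phi_3 = -1.270774
  R3 <- R3 - (-0.8038/4.3089) R1 = R3 - (-0.186544) R1:  1.683113 phi_2 + 4.158956 phi_3 = -1.757687
  R3 <- R3 - (1.683113/3.841926) R2 = R3 - (0.438091) R2:  3.421599 phi_3 = -1.200973
Back-substitution:
  phi_hat_3 = -1.200973 / 3.421599 = -0.350998
  phi_hat_2 = (-1.270774 - (1.683113)(-0.350998)) / 3.841926 = -0.176996
  phi_hat_1 = (1.4185 - (1.4185)(-0.176996) - (-0.8038)(-0.350998)) / 4.3089 = 0.321993
So phi_hat = [0.3220, -0.1770, -0.3510].
Therefore phi_hat_2 = -0.1770.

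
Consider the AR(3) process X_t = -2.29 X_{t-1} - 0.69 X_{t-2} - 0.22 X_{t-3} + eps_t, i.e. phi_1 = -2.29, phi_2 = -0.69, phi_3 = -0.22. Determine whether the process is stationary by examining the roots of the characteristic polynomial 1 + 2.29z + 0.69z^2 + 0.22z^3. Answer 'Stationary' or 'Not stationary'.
\text{Not stationary}

The AR(p) characteristic polynomial is P(z) = 1 + 2.29z + 0.69z^2 + 0.22z^3.
Stationarity requires all roots to lie outside the unit circle, i.e. |z| > 1 for every root.
Degree 3: look for a simple real root z0 first, then factor out (1 - z/z0) and solve the remaining quadratic.
Testing z0 = -0.5: P(-0.5) = 1 + (2.29)(-0.5) + (0.69)(-0.5)^2 + (0.22)(-0.5)^3
  = 1 + (-1.145) + (0.1725) + (-0.0275) = 0.  So z_0 = -0.5 is a root, |z_0| = 0.5.
Divide out the factor (1 + 2 z) = (1 - z/z0) (since 1/z0 = -2):
  P(z) = (1 + 2 z)(1 + (0.29) z + (0.11) z^2)
  [check: z-coef 0.29 - (-2) = 2.29; z^2-coef 0.11 - (-2)(0.29) = 0.69; z^3-coef -(-2)(0.11) = 0.22.]
Remaining roots from the quadratic factor 1 + (0.29) z + (0.11) z^2:
  Set 1 + (0.29) z + (0.11) z^2 = 0, i.e. a z^2 + b z + c = 0 with a = 0.11, b = 0.29, c = 1.
  Discriminant D = b^2 - 4ac = (0.29)^2 - 4*(0.11)*1 = 0.0841 - (0.44) = -0.3559.
  D < 0, so the roots are the complex-conjugate pair z = (-b +/- i sqrt(-D)) / (2a) = -1.3182 +/- 2.7117i.
  For a conjugate pair |z|^2 = z * conj(z) = (product of roots) = c/a = 1/(0.11) = 9.090909, so |z| = sqrt(9.090909) = 3.0151 for both roots.
Moduli of all roots: 0.5000, 3.0151, 3.0151.
All moduli strictly greater than 1? No.
Verdict: Not stationary.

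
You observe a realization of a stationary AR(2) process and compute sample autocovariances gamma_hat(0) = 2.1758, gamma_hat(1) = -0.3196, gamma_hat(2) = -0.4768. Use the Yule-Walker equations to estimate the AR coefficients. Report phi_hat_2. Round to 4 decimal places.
\hat\phi_{2} = -0.2460

The Yule-Walker equations for an AR(p) process read, in matrix form,
  Gamma_p phi = r_p,   with   (Gamma_p)_{ij} = gamma(|i - j|),
                       (r_p)_i = gamma(i),   i,j = 1..p.
Substitute the sample gammas (Toeplitz matrix and right-hand side of size 2):
  Gamma_p = [[2.1758, -0.3196], [-0.3196, 2.1758]]
  r_p     = [-0.3196, -0.4768]
Written out:
  2.1758 phi_1 - 0.3196 phi_2 = -0.3196
  -0.3196 phi_1 + 2.1758 phi_2 = -0.4768
Solve by Cramer's rule:
  det = gamma(0)^2 - gamma(1)^2 = (2.1758)^2 - (-0.3196)^2 = 4.73410564 - 0.10214416 = 4.63196148
  phi_hat_1 = [gamma(1) gamma(0) - gamma(1) gamma(2)] / det = [(-0.3196)(2.1758) - (-0.3196)(-0.4768)] / 4.63196148 = -0.84777096 / 4.63196148 = -0.183
  phi_hat_2 = [gamma(0) gamma(2) - gamma(1)^2] / det = [(2.1758)(-0.4768) - (-0.3196)^2] / 4.63196148 = -1.1395656 / 4.63196148 = -0.246
So phi_hat = [-0.1830, -0.2460].
Therefore phi_hat_2 = -0.2460.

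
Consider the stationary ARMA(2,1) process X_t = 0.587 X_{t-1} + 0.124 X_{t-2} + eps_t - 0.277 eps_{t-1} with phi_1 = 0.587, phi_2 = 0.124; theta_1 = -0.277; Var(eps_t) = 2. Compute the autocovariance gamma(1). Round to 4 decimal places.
\gamma(1) = 1.1104

Multiply the model equation by X_{t-k} and take expectations. With theta_0 = psi_0 = 1 and psi_j the MA(infinity) weights, this gives
  gamma(k) - sum_i phi_i gamma(k-i) = c_k,
  c_k = sigma^2 * sum_{j=k..q} theta_j psi_{j-k}   (c_k = 0 for k > q),
using gamma(-m) = gamma(m).
psi-weights needed (psi_j = theta_j + sum_i phi_i psi_{j-i}):
  psi_1 = theta_1 + phi_1 = -0.277 + (0.587) = 0.31
Right-hand sides:
  c_0 = sigma^2 (1 + theta_1 psi_1) = 2 * (1 + (-0.277)(0.31)) = 2 * 0.91413 = 1.82826
  c_1 = sigma^2 theta_1 = 2 * (-0.277) = -0.554
  c_2 = 0
Equations for k = 0, 1, 2 (AR order 2, c_2 = 0):
  (E0) gamma(0) = phi_1 gamma(1) + phi_2 gamma(2) + c_0
  (E1) gamma(1) = phi_1 gamma(0) + phi_2 gamma(1) + c_1
  (E2) gamma(2) = phi_1 gamma(1) + phi_2 gamma(0)
From (E1): gamma(1) = A gamma(0) + B with
  A = phi_1 / (1 - phi_2) = 0.587 / 0.876 = 0.670091,   B = c_1 / (1 - phi_2) = -0.554 / 0.876 = -0.63242.
Insert (E2) into (E0): gamma(0) (1 - phi_2^2) = phi_1 (1 + phi_2) gamma(1) + c_0.
  phi_1 (1 + phi_2) = (0.587)(1.124) = 0.659788,   1 - phi_2^2 = 0.984624.
Replace gamma(1) by A gamma(0) + B and collect gamma(0):
  gamma(0) [0.984624 - (0.659788)(0.670091)] = (0.659788)(-0.63242) + 1.82826
  gamma(0) * 0.542506 = 1.410997
  gamma(0) = 1.410997 / 0.542506 = 2.600888.
  gamma(1) = A gamma(0) + B = (0.670091)(2.600888) + (-0.63242) = 1.110412.
Therefore gamma(1) = 1.1104 (to 4 decimal places).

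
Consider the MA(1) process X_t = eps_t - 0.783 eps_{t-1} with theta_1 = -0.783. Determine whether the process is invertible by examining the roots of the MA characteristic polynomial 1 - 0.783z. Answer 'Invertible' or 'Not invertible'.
\text{Invertible}

The MA(q) characteristic polynomial is P(z) = 1 - 0.783z.
Invertibility requires all roots to lie outside the unit circle, i.e. |z| > 1 for every root.
This is linear in z: 1 + (-0.783) z = 0  =>  z = -1/(-0.783) = 1.277139,  |z| = 1.277139.
Moduli of all roots: 1.2771.
All moduli strictly greater than 1? Yes.
Verdict: Invertible.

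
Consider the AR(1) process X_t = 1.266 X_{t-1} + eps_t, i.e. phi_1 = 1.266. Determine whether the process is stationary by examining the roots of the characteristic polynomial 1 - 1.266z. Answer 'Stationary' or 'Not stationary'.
\text{Not stationary}

The AR(p) characteristic polynomial is P(z) = 1 - 1.266z.
Stationarity requires all roots to lie outside the unit circle, i.e. |z| > 1 for every root.
This is linear in z: 1 + (-1.266) z = 0  =>  z = -1/(-1.266) = 0.789889,  |z| = 0.789889.
Moduli of all roots: 0.7899.
All moduli strictly greater than 1? No.
Verdict: Not stationary.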